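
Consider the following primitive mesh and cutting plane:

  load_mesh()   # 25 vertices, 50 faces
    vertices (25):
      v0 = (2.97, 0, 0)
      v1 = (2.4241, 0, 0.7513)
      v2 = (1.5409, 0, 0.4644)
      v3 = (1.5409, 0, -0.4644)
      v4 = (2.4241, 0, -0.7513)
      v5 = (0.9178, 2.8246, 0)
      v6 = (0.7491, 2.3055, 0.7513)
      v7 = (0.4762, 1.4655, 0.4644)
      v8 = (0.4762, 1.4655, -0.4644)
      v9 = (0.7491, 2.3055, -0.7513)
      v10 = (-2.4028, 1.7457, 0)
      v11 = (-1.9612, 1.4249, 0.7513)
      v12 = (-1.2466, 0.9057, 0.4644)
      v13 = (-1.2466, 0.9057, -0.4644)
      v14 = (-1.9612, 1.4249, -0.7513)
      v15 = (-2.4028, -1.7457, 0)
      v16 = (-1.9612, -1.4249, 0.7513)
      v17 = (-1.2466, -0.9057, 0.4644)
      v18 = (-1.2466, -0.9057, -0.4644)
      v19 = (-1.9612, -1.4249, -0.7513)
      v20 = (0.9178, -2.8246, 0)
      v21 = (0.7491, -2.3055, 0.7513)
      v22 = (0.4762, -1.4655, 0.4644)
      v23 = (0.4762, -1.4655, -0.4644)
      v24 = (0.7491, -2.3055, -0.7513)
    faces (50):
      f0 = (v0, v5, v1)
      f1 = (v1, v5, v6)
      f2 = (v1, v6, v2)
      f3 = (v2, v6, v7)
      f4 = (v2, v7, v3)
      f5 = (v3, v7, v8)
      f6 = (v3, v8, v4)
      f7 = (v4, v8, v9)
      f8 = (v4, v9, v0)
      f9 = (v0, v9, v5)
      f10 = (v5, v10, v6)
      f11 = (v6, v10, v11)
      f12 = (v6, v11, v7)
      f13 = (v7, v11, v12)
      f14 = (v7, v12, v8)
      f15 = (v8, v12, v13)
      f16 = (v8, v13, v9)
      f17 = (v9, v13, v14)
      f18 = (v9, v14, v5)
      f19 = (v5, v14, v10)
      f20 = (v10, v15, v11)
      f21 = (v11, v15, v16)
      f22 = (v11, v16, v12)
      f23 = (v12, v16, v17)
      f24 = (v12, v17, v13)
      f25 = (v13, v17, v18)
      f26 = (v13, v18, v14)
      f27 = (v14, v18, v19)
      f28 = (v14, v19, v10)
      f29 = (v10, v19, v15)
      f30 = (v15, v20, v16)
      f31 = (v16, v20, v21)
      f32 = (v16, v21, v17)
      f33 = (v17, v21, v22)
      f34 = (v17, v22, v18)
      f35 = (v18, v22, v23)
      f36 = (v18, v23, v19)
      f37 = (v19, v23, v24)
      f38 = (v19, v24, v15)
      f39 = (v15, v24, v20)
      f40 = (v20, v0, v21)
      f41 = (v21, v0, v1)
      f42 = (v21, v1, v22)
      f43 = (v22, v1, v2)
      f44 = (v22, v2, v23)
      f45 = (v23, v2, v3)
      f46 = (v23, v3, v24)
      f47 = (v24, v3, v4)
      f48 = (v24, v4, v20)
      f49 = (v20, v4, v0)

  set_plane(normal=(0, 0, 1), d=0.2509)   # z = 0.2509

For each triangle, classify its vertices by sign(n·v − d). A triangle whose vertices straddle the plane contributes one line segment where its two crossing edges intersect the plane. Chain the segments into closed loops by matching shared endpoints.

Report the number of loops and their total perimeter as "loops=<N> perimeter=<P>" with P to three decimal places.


Straddling triangles (20 of 50):
  (v0,v5,v1) [--+] → (1.42084, 1.88131, 0.2509)–(2.78769, 0, 0.2509)  len=2.3254
  (v1,v5,v6) [+-+] → (1.42084, 1.88131, 0.2509)–(0.861462, 2.65124, 0.2509)  len=0.9517
  (v2,v7,v3) [++-] → (0.720939, 1.12863, 0.2509)–(1.5409, 0, 0.2509)  len=1.3950
  (v3,v7,v8) [-+-] → (0.720939, 1.12863, 0.2509)–(0.4762, 1.4655, 0.2509)  len=0.4164
  (v5,v10,v6) [--+] → (-1.35021, 1.93265, 0.2509)–(0.861462, 2.65124, 0.2509)  len=2.3255
  (v6,v10,v11) [+-+] → (-1.35021, 1.93265, 0.2509)–(-2.25533, 1.63857, 0.2509)  len=0.9517
  (v7,v12,v8) [++-] → (-0.850586, 1.03438, 0.2509)–(0.4762, 1.4655, 0.2509)  len=1.3951
  (v8,v12,v13) [-+-] → (-0.850586, 1.03438, 0.2509)–(-1.2466, 0.9057, 0.2509)  len=0.4164
  (v10,v15,v11) [--+] → (-2.25533, -0.686864, 0.2509)–(-2.25533, 1.63857, 0.2509)  len=2.3254
  (v11,v15,v16) [+-+] → (-2.25533, -0.686864, 0.2509)–(-2.25533, -1.63857, 0.2509)  len=0.9517
  (v12,v17,v13) [++-] → (-1.2466, -0.48932, 0.2509)–(-1.2466, 0.9057, 0.2509)  len=1.3950
  (v13,v17,v18) [-+-] → (-1.2466, -0.48932, 0.2509)–(-1.2466, -0.9057, 0.2509)  len=0.4164
  (v15,v20,v16) [--+] → (-0.0436549, -2.35716, 0.2509)–(-2.25533, -1.63857, 0.2509)  len=2.3255
  (v16,v20,v21) [+-+] → (-0.0436549, -2.35716, 0.2509)–(0.861462, -2.65124, 0.2509)  len=0.9517
  (v17,v22,v18) [++-] → (0.080186, -1.33682, 0.2509)–(-1.2466, -0.9057, 0.2509)  len=1.3951
  (v18,v22,v23) [-+-] → (0.080186, -1.33682, 0.2509)–(0.4762, -1.4655, 0.2509)  len=0.4164
  (v20,v0,v21) [--+] → (2.22832, -0.769932, 0.2509)–(0.861462, -2.65124, 0.2509)  len=2.3254
  (v21,v0,v1) [+-+] → (2.22832, -0.769932, 0.2509)–(2.78769, 0, 0.2509)  len=0.9517
  (v22,v2,v23) [++-] → (1.29616, -0.336869, 0.2509)–(0.4762, -1.4655, 0.2509)  len=1.3950
  (v23,v2,v3) [-+-] → (1.29616, -0.336869, 0.2509)–(1.5409, 0, 0.2509)  len=0.4164

Chained into 2 loop(s):
  loop 1: 10 segments, perimeter = 16.3857
  loop 2: 10 segments, perimeter = 9.0572
Total perimeter = 25.443

loops=2 perimeter=25.443


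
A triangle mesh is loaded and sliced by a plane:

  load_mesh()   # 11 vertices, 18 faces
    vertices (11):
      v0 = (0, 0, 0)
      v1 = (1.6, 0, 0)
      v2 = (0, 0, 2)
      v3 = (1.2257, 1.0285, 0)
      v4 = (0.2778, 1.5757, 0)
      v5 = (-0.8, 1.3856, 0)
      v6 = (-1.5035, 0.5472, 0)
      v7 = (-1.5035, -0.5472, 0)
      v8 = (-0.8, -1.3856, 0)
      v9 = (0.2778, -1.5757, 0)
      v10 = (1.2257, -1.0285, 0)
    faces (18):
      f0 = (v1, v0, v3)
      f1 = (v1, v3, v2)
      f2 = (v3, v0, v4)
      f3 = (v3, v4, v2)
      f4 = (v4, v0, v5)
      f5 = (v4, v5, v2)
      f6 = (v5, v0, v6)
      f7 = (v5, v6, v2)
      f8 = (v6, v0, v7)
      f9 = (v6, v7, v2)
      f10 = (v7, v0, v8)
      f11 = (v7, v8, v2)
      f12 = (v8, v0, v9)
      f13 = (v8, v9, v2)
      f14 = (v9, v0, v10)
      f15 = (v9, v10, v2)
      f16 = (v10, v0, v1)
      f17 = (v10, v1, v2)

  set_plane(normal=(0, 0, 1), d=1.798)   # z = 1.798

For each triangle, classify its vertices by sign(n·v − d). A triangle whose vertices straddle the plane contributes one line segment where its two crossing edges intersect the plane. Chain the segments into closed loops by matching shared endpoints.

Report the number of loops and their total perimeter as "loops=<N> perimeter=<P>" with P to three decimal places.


Straddling triangles (9 of 18):
  (v1,v3,v2) [--+] → (0.123796, 0.103878, 1.798)–(0.1616, 0, 1.798)  len=0.1105
  (v3,v4,v2) [--+] → (0.0280578, 0.159146, 1.798)–(0.123796, 0.103878, 1.798)  len=0.1105
  (v4,v5,v2) [--+] → (-0.0808, 0.139946, 1.798)–(0.0280578, 0.159146, 1.798)  len=0.1105
  (v5,v6,v2) [--+] → (-0.151853, 0.0552672, 1.798)–(-0.0808, 0.139946, 1.798)  len=0.1105
  (v6,v7,v2) [--+] → (-0.151853, -0.0552672, 1.798)–(-0.151853, 0.0552672, 1.798)  len=0.1105
  (v7,v8,v2) [--+] → (-0.0808, -0.139946, 1.798)–(-0.151853, -0.0552672, 1.798)  len=0.1105
  (v8,v9,v2) [--+] → (0.0280578, -0.159146, 1.798)–(-0.0808, -0.139946, 1.798)  len=0.1105
  (v9,v10,v2) [--+] → (0.123796, -0.103878, 1.798)–(0.0280578, -0.159146, 1.798)  len=0.1105
  (v10,v1,v2) [--+] → (0.1616, 0, 1.798)–(0.123796, -0.103878, 1.798)  len=0.1105

Chained into 1 loop(s):
  loop 1: 9 segments, perimeter = 0.9949
Total perimeter = 0.995

loops=1 perimeter=0.995


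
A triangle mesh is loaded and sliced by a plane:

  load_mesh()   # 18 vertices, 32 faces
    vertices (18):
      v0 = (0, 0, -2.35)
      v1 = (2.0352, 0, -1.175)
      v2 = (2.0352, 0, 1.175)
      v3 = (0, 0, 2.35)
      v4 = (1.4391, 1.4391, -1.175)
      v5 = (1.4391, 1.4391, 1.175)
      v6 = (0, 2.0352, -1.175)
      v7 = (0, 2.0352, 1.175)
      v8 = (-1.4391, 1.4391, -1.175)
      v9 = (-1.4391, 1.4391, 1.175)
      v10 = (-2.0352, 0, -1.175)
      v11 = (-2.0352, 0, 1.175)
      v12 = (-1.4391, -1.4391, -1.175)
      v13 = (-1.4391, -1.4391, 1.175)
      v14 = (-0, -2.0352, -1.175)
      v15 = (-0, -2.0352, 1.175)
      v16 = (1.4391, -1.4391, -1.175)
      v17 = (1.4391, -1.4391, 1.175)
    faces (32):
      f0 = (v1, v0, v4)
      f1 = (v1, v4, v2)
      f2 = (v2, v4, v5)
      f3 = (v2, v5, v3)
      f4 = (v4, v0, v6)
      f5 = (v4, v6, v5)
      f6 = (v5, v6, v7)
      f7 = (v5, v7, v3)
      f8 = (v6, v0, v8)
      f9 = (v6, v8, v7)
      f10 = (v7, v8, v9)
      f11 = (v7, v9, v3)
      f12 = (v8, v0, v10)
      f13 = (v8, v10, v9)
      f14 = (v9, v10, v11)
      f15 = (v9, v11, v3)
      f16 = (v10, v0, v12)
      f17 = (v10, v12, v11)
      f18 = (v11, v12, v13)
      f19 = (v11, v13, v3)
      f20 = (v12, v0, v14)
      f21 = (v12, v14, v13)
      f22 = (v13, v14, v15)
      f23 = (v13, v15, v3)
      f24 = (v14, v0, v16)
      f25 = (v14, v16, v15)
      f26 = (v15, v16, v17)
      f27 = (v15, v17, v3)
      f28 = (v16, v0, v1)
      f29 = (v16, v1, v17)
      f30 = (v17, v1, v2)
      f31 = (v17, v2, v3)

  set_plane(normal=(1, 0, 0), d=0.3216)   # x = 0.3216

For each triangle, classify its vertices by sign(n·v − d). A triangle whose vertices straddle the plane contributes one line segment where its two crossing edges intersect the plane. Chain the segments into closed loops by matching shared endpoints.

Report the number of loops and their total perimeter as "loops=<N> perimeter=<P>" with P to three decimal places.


loops=1 perimeter=13.322

Straddling triangles (12 of 32):
  (v1,v0,v4) [+-+] → (0.3216, 0, -2.16433)–(0.3216, 0.3216, -2.08742)  len=0.3307
  (v2,v5,v3) [++-] → (0.3216, 0.3216, 2.08742)–(0.3216, 0, 2.16433)  len=0.3307
  (v4,v0,v6) [+--] → (0.3216, 0.3216, -2.08742)–(0.3216, 1.90199, -1.175)  len=1.8249
  (v4,v6,v5) [+-+] → (0.3216, 1.90199, -1.175)–(0.3216, 1.90199, -0.649838)  len=0.5252
  (v5,v6,v7) [+--] → (0.3216, 1.90199, -0.649838)–(0.3216, 1.90199, 1.175)  len=1.8248
  (v5,v7,v3) [+--] → (0.3216, 1.90199, 1.175)–(0.3216, 0.3216, 2.08742)  len=1.8249
  (v14,v0,v16) [--+] → (0.3216, -0.3216, -2.08742)–(0.3216, -1.90199, -1.175)  len=1.8249
  (v14,v16,v15) [-+-] → (0.3216, -1.90199, -1.175)–(0.3216, -1.90199, 0.649838)  len=1.8248
  (v15,v16,v17) [-++] → (0.3216, -1.90199, 0.649838)–(0.3216, -1.90199, 1.175)  len=0.5252
  (v15,v17,v3) [-+-] → (0.3216, -1.90199, 1.175)–(0.3216, -0.3216, 2.08742)  len=1.8249
  (v16,v0,v1) [+-+] → (0.3216, -0.3216, -2.08742)–(0.3216, 0, -2.16433)  len=0.3307
  (v17,v2,v3) [++-] → (0.3216, 0, 2.16433)–(0.3216, -0.3216, 2.08742)  len=0.3307

Chained into 1 loop(s):
  loop 1: 12 segments, perimeter = 13.3221
Total perimeter = 13.322


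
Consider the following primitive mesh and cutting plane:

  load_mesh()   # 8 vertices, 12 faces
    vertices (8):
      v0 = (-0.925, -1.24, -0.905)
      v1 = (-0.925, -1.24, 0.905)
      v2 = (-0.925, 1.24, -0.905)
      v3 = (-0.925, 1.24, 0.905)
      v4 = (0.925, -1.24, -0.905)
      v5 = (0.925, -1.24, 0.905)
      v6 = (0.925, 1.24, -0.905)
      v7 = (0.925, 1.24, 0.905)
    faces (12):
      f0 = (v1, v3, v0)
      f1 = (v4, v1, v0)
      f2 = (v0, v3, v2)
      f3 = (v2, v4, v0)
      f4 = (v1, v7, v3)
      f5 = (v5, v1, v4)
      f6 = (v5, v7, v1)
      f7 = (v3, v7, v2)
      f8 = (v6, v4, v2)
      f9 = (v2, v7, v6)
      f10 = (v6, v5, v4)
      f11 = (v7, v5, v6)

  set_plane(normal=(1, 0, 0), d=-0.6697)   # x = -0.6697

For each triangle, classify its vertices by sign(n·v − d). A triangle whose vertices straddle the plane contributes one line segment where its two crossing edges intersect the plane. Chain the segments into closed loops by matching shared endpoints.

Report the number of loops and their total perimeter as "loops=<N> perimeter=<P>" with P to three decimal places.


Straddling triangles (8 of 12):
  (v4,v1,v0) [+--] → (-0.6697, -1.24, 0.65522)–(-0.6697, -1.24, -0.905)  len=1.5602
  (v2,v4,v0) [-+-] → (-0.6697, 0.89776, -0.905)–(-0.6697, -1.24, -0.905)  len=2.1378
  (v1,v7,v3) [-+-] → (-0.6697, -0.89776, 0.905)–(-0.6697, 1.24, 0.905)  len=2.1378
  (v5,v1,v4) [+-+] → (-0.6697, -1.24, 0.905)–(-0.6697, -1.24, 0.65522)  len=0.2498
  (v5,v7,v1) [++-] → (-0.6697, -0.89776, 0.905)–(-0.6697, -1.24, 0.905)  len=0.3422
  (v3,v7,v2) [-+-] → (-0.6697, 1.24, 0.905)–(-0.6697, 1.24, -0.65522)  len=1.5602
  (v6,v4,v2) [++-] → (-0.6697, 0.89776, -0.905)–(-0.6697, 1.24, -0.905)  len=0.3422
  (v2,v7,v6) [-++] → (-0.6697, 1.24, -0.65522)–(-0.6697, 1.24, -0.905)  len=0.2498

Chained into 1 loop(s):
  loop 1: 8 segments, perimeter = 8.5800
Total perimeter = 8.580

loops=1 perimeter=8.580


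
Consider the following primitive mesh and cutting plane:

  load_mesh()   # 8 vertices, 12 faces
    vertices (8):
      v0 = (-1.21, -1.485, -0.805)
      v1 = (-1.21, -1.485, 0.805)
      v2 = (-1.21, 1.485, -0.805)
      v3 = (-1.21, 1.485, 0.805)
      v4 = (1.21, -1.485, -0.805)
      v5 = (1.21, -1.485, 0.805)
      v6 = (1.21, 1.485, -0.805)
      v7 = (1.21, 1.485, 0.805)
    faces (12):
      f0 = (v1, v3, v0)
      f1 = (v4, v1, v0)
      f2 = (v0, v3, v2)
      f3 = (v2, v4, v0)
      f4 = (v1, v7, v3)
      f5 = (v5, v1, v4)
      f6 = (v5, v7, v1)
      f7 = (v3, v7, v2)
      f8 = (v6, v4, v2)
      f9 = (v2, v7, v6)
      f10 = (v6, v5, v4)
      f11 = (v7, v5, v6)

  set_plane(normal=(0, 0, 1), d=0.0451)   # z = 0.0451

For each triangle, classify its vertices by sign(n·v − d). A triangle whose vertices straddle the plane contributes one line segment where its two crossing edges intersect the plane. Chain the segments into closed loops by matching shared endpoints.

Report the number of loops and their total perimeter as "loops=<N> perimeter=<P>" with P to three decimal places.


loops=1 perimeter=10.780

Straddling triangles (8 of 12):
  (v1,v3,v0) [++-] → (-1.21, 0.0831969, 0.0451)–(-1.21, -1.485, 0.0451)  len=1.5682
  (v4,v1,v0) [-+-] → (-0.0677901, -1.485, 0.0451)–(-1.21, -1.485, 0.0451)  len=1.1422
  (v0,v3,v2) [-+-] → (-1.21, 0.0831969, 0.0451)–(-1.21, 1.485, 0.0451)  len=1.4018
  (v5,v1,v4) [++-] → (-0.0677901, -1.485, 0.0451)–(1.21, -1.485, 0.0451)  len=1.2778
  (v3,v7,v2) [++-] → (0.0677901, 1.485, 0.0451)–(-1.21, 1.485, 0.0451)  len=1.2778
  (v2,v7,v6) [-+-] → (0.0677901, 1.485, 0.0451)–(1.21, 1.485, 0.0451)  len=1.1422
  (v6,v5,v4) [-+-] → (1.21, -0.0831969, 0.0451)–(1.21, -1.485, 0.0451)  len=1.4018
  (v7,v5,v6) [++-] → (1.21, -0.0831969, 0.0451)–(1.21, 1.485, 0.0451)  len=1.5682

Chained into 1 loop(s):
  loop 1: 8 segments, perimeter = 10.7800
Total perimeter = 10.780


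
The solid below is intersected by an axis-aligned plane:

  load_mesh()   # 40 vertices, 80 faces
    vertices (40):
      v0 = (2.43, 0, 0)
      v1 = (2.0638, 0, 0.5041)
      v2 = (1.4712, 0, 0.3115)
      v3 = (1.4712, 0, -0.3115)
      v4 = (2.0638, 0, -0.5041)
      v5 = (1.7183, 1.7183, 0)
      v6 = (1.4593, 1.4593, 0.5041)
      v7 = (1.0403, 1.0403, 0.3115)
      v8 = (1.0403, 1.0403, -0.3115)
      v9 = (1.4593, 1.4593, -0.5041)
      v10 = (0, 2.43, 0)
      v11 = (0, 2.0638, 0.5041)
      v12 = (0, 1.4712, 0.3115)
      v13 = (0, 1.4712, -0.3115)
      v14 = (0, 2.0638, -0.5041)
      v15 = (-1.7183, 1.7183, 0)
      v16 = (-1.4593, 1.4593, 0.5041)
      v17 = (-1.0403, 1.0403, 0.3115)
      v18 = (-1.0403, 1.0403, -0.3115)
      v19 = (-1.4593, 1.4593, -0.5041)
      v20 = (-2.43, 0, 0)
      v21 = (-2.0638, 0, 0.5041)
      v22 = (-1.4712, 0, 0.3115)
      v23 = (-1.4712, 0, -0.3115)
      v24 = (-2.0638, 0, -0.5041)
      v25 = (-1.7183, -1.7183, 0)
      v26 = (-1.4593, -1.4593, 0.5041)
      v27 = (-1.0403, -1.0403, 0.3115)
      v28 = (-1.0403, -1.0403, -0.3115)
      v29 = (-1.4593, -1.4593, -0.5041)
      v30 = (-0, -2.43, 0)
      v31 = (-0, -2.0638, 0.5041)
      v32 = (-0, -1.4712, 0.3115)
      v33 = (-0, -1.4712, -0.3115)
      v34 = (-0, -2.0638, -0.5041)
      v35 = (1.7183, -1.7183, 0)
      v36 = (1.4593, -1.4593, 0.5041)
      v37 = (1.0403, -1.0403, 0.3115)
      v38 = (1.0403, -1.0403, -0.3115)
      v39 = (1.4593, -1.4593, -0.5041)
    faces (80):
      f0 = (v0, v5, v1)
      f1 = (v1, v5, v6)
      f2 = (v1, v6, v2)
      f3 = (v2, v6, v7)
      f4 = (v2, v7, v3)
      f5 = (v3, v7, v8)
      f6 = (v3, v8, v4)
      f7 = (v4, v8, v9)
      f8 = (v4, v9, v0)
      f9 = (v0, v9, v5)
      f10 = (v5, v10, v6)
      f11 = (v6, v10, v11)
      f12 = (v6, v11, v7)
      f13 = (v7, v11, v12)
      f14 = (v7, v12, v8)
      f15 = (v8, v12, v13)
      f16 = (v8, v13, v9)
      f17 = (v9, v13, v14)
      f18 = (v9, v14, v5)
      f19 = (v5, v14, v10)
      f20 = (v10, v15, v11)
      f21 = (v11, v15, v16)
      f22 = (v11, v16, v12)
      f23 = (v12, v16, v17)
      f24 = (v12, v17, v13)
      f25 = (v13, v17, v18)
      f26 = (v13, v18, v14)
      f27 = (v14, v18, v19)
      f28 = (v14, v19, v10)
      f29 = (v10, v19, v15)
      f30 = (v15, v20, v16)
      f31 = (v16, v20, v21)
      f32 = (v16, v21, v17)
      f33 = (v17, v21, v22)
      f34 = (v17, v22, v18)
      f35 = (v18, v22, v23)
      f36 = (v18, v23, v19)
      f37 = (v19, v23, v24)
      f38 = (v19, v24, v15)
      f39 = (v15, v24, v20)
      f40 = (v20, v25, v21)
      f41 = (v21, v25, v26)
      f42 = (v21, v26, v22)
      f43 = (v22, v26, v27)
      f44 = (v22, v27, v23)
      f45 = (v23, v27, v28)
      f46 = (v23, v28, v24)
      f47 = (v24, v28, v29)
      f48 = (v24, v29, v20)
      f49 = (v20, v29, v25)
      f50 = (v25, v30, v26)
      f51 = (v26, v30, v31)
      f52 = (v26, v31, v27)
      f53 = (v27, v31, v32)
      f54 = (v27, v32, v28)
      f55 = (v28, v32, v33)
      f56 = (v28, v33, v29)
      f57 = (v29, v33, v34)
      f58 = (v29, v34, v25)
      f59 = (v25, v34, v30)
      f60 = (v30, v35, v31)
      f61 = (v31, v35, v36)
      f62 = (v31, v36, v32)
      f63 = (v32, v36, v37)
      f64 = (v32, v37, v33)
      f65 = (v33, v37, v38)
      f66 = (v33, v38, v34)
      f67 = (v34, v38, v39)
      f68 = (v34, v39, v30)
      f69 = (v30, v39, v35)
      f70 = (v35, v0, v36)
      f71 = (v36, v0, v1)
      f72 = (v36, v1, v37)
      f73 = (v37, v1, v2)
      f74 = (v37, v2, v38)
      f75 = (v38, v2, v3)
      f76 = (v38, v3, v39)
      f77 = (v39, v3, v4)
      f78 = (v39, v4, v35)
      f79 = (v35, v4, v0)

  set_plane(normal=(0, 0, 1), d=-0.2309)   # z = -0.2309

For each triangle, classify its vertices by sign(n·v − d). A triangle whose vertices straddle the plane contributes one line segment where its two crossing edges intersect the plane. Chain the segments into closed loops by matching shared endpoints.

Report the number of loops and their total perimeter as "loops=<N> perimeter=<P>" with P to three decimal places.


Straddling triangles (32 of 80):
  (v2,v7,v3) [++-] → (1.41545, 0.134588, -0.2309)–(1.4712, 0, -0.2309)  len=0.1457
  (v3,v7,v8) [-+-] → (1.41545, 0.134588, -0.2309)–(1.0403, 1.0403, -0.2309)  len=0.9803
  (v4,v9,v0) [--+] → (1.98538, 0.668424, -0.2309)–(2.26226, 0, -0.2309)  len=0.7235
  (v0,v9,v5) [+-+] → (1.98538, 0.668424, -0.2309)–(1.59967, 1.59967, -0.2309)  len=1.0080
  (v7,v12,v8) [++-] → (0.905712, 1.09605, -0.2309)–(1.0403, 1.0403, -0.2309)  len=0.1457
  (v8,v12,v13) [-+-] → (0.905712, 1.09605, -0.2309)–(0, 1.4712, -0.2309)  len=0.9803
  (v9,v14,v5) [--+] → (0.931243, 1.87655, -0.2309)–(1.59967, 1.59967, -0.2309)  len=0.7235
  (v5,v14,v10) [+-+] → (0.931243, 1.87655, -0.2309)–(0, 2.26226, -0.2309)  len=1.0080
  (v12,v17,v13) [++-] → (-0.134588, 1.41545, -0.2309)–(0, 1.4712, -0.2309)  len=0.1457
  (v13,v17,v18) [-+-] → (-0.134588, 1.41545, -0.2309)–(-1.0403, 1.0403, -0.2309)  len=0.9803
  (v14,v19,v10) [--+] → (-0.668424, 1.98538, -0.2309)–(0, 2.26226, -0.2309)  len=0.7235
  (v10,v19,v15) [+-+] → (-0.668424, 1.98538, -0.2309)–(-1.59967, 1.59967, -0.2309)  len=1.0080
  (v17,v22,v18) [++-] → (-1.09605, 0.905712, -0.2309)–(-1.0403, 1.0403, -0.2309)  len=0.1457
  (v18,v22,v23) [-+-] → (-1.09605, 0.905712, -0.2309)–(-1.4712, 0, -0.2309)  len=0.9803
  (v19,v24,v15) [--+] → (-1.87655, 0.931243, -0.2309)–(-1.59967, 1.59967, -0.2309)  len=0.7235
  (v15,v24,v20) [+-+] → (-1.87655, 0.931243, -0.2309)–(-2.26226, 0, -0.2309)  len=1.0080
  (v22,v27,v23) [++-] → (-1.41545, -0.134588, -0.2309)–(-1.4712, 0, -0.2309)  len=0.1457
  (v23,v27,v28) [-+-] → (-1.41545, -0.134588, -0.2309)–(-1.0403, -1.0403, -0.2309)  len=0.9803
  (v24,v29,v20) [--+] → (-1.98538, -0.668424, -0.2309)–(-2.26226, 0, -0.2309)  len=0.7235
  (v20,v29,v25) [+-+] → (-1.98538, -0.668424, -0.2309)–(-1.59967, -1.59967, -0.2309)  len=1.0080
  (v27,v32,v28) [++-] → (-0.905712, -1.09605, -0.2309)–(-1.0403, -1.0403, -0.2309)  len=0.1457
  (v28,v32,v33) [-+-] → (-0.905712, -1.09605, -0.2309)–(0, -1.4712, -0.2309)  len=0.9803
  (v29,v34,v25) [--+] → (-0.931243, -1.87655, -0.2309)–(-1.59967, -1.59967, -0.2309)  len=0.7235
  (v25,v34,v30) [+-+] → (-0.931243, -1.87655, -0.2309)–(0, -2.26226, -0.2309)  len=1.0080
  (v32,v37,v33) [++-] → (0.134588, -1.41545, -0.2309)–(0, -1.4712, -0.2309)  len=0.1457
  (v33,v37,v38) [-+-] → (0.134588, -1.41545, -0.2309)–(1.0403, -1.0403, -0.2309)  len=0.9803
  (v34,v39,v30) [--+] → (0.668424, -1.98538, -0.2309)–(0, -2.26226, -0.2309)  len=0.7235
  (v30,v39,v35) [+-+] → (0.668424, -1.98538, -0.2309)–(1.59967, -1.59967, -0.2309)  len=1.0080
  (v37,v2,v38) [++-] → (1.09605, -0.905712, -0.2309)–(1.0403, -1.0403, -0.2309)  len=0.1457
  (v38,v2,v3) [-+-] → (1.09605, -0.905712, -0.2309)–(1.4712, 0, -0.2309)  len=0.9803
  (v39,v4,v35) [--+] → (1.87655, -0.931243, -0.2309)–(1.59967, -1.59967, -0.2309)  len=0.7235
  (v35,v4,v0) [+-+] → (1.87655, -0.931243, -0.2309)–(2.26226, 0, -0.2309)  len=1.0080

Chained into 2 loop(s):
  loop 1: 16 segments, perimeter = 9.0081
  loop 2: 16 segments, perimeter = 13.8517
Total perimeter = 22.860

loops=2 perimeter=22.860


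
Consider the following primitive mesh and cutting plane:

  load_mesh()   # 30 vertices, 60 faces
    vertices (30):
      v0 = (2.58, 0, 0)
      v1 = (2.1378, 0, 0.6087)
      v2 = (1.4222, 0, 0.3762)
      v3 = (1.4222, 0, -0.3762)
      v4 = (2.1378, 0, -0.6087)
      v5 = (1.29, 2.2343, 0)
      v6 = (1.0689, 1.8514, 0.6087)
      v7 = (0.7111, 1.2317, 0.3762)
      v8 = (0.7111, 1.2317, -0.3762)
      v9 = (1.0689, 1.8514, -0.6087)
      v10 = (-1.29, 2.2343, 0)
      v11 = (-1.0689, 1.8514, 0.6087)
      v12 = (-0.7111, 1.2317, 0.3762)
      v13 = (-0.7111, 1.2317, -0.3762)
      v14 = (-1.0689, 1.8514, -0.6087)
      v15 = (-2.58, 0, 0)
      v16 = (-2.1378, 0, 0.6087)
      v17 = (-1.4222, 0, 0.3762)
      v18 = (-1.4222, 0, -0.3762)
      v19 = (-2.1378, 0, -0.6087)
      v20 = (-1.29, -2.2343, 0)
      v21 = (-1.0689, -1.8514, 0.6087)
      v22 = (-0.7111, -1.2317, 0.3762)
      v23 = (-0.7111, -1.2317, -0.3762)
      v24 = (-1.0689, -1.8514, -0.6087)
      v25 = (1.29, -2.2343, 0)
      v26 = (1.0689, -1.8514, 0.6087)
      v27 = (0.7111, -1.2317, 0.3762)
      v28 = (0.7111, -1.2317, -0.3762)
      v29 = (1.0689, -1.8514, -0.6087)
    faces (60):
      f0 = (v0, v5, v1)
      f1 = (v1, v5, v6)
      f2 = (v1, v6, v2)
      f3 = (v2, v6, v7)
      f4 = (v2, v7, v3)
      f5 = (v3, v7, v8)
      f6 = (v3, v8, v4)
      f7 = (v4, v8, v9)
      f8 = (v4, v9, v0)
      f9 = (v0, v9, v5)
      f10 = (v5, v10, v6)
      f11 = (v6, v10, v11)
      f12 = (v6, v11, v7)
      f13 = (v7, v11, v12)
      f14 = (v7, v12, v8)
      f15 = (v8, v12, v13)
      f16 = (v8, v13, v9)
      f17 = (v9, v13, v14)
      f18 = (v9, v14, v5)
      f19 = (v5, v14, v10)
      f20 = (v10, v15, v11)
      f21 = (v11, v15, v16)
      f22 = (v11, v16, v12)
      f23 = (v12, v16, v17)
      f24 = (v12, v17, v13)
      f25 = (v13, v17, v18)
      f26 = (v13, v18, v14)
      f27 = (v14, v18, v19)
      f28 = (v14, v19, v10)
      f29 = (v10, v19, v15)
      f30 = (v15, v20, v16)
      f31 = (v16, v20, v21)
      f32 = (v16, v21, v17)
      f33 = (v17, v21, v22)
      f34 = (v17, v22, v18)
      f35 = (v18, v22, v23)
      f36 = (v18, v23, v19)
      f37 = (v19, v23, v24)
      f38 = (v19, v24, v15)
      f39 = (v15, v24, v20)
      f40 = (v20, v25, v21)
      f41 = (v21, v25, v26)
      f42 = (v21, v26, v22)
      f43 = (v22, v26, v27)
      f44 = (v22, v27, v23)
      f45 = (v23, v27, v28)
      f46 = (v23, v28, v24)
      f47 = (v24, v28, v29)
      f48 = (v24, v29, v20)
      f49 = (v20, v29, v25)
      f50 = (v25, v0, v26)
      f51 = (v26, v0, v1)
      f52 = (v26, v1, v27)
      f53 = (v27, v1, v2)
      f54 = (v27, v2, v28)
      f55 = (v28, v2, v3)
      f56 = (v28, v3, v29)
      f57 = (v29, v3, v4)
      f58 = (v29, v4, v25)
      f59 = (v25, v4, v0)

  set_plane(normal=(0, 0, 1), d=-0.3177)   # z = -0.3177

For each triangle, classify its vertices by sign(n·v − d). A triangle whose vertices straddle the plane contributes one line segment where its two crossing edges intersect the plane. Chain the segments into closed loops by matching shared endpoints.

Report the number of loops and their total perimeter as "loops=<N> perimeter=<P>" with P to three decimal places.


loops=2 perimeter=22.628

Straddling triangles (24 of 60):
  (v2,v7,v3) [++-] → (1.36691, 0.0957661, -0.3177)–(1.4222, 0, -0.3177)  len=0.1106
  (v3,v7,v8) [-+-] → (1.36691, 0.0957661, -0.3177)–(0.7111, 1.2317, -0.3177)  len=1.3117
  (v4,v9,v0) [--+] → (1.79131, 0.966305, -0.3177)–(2.3492, 0, -0.3177)  len=1.1158
  (v0,v9,v5) [+-+] → (1.79131, 0.966305, -0.3177)–(1.1746, 2.03445, -0.3177)  len=1.2334
  (v7,v12,v8) [++-] → (0.600522, 1.2317, -0.3177)–(0.7111, 1.2317, -0.3177)  len=0.1106
  (v8,v12,v13) [-+-] → (0.600522, 1.2317, -0.3177)–(-0.7111, 1.2317, -0.3177)  len=1.3116
  (v9,v14,v5) [--+] → (0.0588146, 2.03445, -0.3177)–(1.1746, 2.03445, -0.3177)  len=1.1158
  (v5,v14,v10) [+-+] → (0.0588146, 2.03445, -0.3177)–(-1.1746, 2.03445, -0.3177)  len=1.2334
  (v12,v17,v13) [++-] → (-0.766389, 1.13593, -0.3177)–(-0.7111, 1.2317, -0.3177)  len=0.1106
  (v13,v17,v18) [-+-] → (-0.766389, 1.13593, -0.3177)–(-1.4222, 0, -0.3177)  len=1.3117
  (v14,v19,v10) [--+] → (-1.73249, 1.06815, -0.3177)–(-1.1746, 2.03445, -0.3177)  len=1.1158
  (v10,v19,v15) [+-+] → (-1.73249, 1.06815, -0.3177)–(-2.3492, 0, -0.3177)  len=1.2334
  (v17,v22,v18) [++-] → (-1.36691, -0.0957661, -0.3177)–(-1.4222, 0, -0.3177)  len=0.1106
  (v18,v22,v23) [-+-] → (-1.36691, -0.0957661, -0.3177)–(-0.7111, -1.2317, -0.3177)  len=1.3117
  (v19,v24,v15) [--+] → (-1.79131, -0.966305, -0.3177)–(-2.3492, 0, -0.3177)  len=1.1158
  (v15,v24,v20) [+-+] → (-1.79131, -0.966305, -0.3177)–(-1.1746, -2.03445, -0.3177)  len=1.2334
  (v22,v27,v23) [++-] → (-0.600522, -1.2317, -0.3177)–(-0.7111, -1.2317, -0.3177)  len=0.1106
  (v23,v27,v28) [-+-] → (-0.600522, -1.2317, -0.3177)–(0.7111, -1.2317, -0.3177)  len=1.3116
  (v24,v29,v20) [--+] → (-0.0588146, -2.03445, -0.3177)–(-1.1746, -2.03445, -0.3177)  len=1.1158
  (v20,v29,v25) [+-+] → (-0.0588146, -2.03445, -0.3177)–(1.1746, -2.03445, -0.3177)  len=1.2334
  (v27,v2,v28) [++-] → (0.766389, -1.13593, -0.3177)–(0.7111, -1.2317, -0.3177)  len=0.1106
  (v28,v2,v3) [-+-] → (0.766389, -1.13593, -0.3177)–(1.4222, 0, -0.3177)  len=1.3117
  (v29,v4,v25) [--+] → (1.73249, -1.06815, -0.3177)–(1.1746, -2.03445, -0.3177)  len=1.1158
  (v25,v4,v0) [+-+] → (1.73249, -1.06815, -0.3177)–(2.3492, 0, -0.3177)  len=1.2334

Chained into 2 loop(s):
  loop 1: 12 segments, perimeter = 8.5333
  loop 2: 12 segments, perimeter = 14.0952
Total perimeter = 22.628


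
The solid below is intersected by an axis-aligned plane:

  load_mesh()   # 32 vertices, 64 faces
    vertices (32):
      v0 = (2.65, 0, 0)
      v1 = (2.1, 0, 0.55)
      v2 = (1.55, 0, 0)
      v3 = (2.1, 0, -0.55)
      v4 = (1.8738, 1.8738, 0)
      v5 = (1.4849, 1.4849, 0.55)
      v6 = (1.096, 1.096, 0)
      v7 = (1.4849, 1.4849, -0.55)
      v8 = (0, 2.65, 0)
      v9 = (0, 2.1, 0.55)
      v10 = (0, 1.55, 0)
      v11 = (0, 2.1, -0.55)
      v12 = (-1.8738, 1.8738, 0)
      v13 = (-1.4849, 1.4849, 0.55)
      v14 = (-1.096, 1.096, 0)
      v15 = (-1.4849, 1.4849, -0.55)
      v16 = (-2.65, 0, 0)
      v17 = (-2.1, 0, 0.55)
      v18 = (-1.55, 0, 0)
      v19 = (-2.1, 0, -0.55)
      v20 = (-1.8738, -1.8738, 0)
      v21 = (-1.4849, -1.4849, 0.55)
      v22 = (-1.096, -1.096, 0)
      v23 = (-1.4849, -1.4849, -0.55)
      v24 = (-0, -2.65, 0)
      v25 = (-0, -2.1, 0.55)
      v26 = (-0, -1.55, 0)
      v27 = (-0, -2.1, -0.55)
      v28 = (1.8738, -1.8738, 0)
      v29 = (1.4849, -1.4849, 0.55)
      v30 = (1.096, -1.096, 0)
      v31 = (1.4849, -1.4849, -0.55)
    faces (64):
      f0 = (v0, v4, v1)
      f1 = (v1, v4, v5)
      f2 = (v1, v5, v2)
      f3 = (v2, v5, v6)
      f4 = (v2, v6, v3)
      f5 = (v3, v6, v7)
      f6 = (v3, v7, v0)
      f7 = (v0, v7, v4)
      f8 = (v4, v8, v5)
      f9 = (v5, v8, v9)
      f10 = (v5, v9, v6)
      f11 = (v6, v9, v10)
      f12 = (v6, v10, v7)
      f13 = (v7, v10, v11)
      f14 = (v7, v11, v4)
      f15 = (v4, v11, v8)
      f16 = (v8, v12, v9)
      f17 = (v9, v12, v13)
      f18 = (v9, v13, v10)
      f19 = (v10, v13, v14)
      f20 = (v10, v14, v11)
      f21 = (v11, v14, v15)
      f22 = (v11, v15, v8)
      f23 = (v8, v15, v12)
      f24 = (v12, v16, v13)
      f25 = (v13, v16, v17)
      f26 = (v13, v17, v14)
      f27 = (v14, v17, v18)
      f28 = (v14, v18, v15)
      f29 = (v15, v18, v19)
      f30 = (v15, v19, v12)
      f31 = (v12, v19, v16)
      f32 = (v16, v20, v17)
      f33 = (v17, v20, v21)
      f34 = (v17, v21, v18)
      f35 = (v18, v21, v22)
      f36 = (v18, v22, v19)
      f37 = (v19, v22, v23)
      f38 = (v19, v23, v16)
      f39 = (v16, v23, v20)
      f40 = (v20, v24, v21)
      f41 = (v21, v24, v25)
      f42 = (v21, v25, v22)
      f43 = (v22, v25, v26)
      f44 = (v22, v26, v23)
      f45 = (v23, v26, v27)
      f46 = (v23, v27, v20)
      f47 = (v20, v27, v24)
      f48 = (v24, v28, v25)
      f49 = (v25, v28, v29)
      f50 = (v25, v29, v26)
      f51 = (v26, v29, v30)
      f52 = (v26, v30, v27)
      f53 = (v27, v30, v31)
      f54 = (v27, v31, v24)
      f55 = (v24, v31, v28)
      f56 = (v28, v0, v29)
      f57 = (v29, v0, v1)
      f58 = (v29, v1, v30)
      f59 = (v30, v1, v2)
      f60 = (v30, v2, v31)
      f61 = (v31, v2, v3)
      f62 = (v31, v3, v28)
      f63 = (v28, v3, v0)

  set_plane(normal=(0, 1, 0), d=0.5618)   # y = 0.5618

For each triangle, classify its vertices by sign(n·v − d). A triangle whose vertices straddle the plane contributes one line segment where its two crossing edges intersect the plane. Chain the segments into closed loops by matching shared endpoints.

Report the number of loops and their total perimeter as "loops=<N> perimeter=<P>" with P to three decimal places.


Straddling triangles (16 of 64):
  (v0,v4,v1) [-+-] → (2.41728, 0.5618, 0)–(2.03218, 0.5618, 0.3851)  len=0.5446
  (v1,v4,v5) [-++] → (2.03218, 0.5618, 0.3851)–(1.86728, 0.5618, 0.55)  len=0.2332
  (v1,v5,v2) [-+-] → (1.86728, 0.5618, 0.55)–(1.52537, 0.5618, 0.208088)  len=0.4835
  (v2,v5,v6) [-++] → (1.52537, 0.5618, 0.208088)–(1.31728, 0.5618, 0)  len=0.2943
  (v2,v6,v3) [-+-] → (1.31728, 0.5618, 0)–(1.58536, 0.5618, -0.268075)  len=0.3791
  (v3,v6,v7) [-++] → (1.58536, 0.5618, -0.268075)–(1.86728, 0.5618, -0.55)  len=0.3987
  (v3,v7,v0) [-+-] → (1.86728, 0.5618, -0.55)–(2.20919, 0.5618, -0.208088)  len=0.4835
  (v0,v7,v4) [-++] → (2.20919, 0.5618, -0.208088)–(2.41728, 0.5618, 0)  len=0.2943
  (v12,v16,v13) [+-+] → (-2.41728, 0.5618, 0)–(-2.20919, 0.5618, 0.208088)  len=0.2943
  (v13,v16,v17) [+--] → (-2.20919, 0.5618, 0.208088)–(-1.86728, 0.5618, 0.55)  len=0.4835
  (v13,v17,v14) [+-+] → (-1.86728, 0.5618, 0.55)–(-1.58536, 0.5618, 0.268075)  len=0.3987
  (v14,v17,v18) [+--] → (-1.58536, 0.5618, 0.268075)–(-1.31728, 0.5618, 0)  len=0.3791
  (v14,v18,v15) [+-+] → (-1.31728, 0.5618, 0)–(-1.52537, 0.5618, -0.208088)  len=0.2943
  (v15,v18,v19) [+--] → (-1.52537, 0.5618, -0.208088)–(-1.86728, 0.5618, -0.55)  len=0.4835
  (v15,v19,v12) [+-+] → (-1.86728, 0.5618, -0.55)–(-2.03218, 0.5618, -0.3851)  len=0.2332
  (v12,v19,v16) [+--] → (-2.03218, 0.5618, -0.3851)–(-2.41728, 0.5618, 0)  len=0.5446

Chained into 2 loop(s):
  loop 1: 8 segments, perimeter = 3.1113
  loop 2: 8 segments, perimeter = 3.1113
Total perimeter = 6.223

loops=2 perimeter=6.223


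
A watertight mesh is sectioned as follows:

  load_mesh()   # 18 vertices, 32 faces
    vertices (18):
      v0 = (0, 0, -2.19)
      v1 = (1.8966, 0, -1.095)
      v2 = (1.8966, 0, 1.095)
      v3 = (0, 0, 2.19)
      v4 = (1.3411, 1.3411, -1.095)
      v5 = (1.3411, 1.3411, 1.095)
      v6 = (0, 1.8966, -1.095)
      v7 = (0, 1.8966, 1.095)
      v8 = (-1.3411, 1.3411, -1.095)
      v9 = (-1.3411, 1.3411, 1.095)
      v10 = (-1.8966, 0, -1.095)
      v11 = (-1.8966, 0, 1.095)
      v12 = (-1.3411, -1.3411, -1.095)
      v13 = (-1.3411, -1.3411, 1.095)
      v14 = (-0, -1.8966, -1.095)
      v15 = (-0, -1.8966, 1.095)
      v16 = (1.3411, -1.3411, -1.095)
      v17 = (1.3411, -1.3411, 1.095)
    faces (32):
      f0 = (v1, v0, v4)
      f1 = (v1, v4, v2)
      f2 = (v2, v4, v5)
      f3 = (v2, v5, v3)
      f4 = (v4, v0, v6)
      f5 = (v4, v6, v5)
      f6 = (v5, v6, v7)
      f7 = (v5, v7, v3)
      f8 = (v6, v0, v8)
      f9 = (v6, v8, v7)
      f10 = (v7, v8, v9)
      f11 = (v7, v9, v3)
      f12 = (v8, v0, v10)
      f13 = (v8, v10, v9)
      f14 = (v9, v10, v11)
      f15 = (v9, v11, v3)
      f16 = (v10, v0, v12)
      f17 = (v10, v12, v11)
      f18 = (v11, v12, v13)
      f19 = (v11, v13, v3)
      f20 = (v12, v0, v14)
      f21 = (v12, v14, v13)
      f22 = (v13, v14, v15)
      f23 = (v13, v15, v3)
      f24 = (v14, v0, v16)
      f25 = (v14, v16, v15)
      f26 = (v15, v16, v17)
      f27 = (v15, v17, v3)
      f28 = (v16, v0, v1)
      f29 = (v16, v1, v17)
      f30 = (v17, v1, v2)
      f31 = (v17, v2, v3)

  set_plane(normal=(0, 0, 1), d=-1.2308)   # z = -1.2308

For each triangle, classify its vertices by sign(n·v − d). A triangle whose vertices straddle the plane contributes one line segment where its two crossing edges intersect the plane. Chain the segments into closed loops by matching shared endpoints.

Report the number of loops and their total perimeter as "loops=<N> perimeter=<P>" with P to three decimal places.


loops=1 perimeter=10.173

Straddling triangles (8 of 32):
  (v1,v0,v4) [+-+] → (1.66139, 0, -1.2308)–(1.17478, 1.17478, -1.2308)  len=1.2716
  (v4,v0,v6) [+-+] → (1.17478, 1.17478, -1.2308)–(0, 1.66139, -1.2308)  len=1.2716
  (v6,v0,v8) [+-+] → (0, 1.66139, -1.2308)–(-1.17478, 1.17478, -1.2308)  len=1.2716
  (v8,v0,v10) [+-+] → (-1.17478, 1.17478, -1.2308)–(-1.66139, 0, -1.2308)  len=1.2716
  (v10,v0,v12) [+-+] → (-1.66139, 0, -1.2308)–(-1.17478, -1.17478, -1.2308)  len=1.2716
  (v12,v0,v14) [+-+] → (-1.17478, -1.17478, -1.2308)–(0, -1.66139, -1.2308)  len=1.2716
  (v14,v0,v16) [+-+] → (0, -1.66139, -1.2308)–(1.17478, -1.17478, -1.2308)  len=1.2716
  (v16,v0,v1) [+-+] → (1.17478, -1.17478, -1.2308)–(1.66139, 0, -1.2308)  len=1.2716

Chained into 1 loop(s):
  loop 1: 8 segments, perimeter = 10.1726
Total perimeter = 10.173


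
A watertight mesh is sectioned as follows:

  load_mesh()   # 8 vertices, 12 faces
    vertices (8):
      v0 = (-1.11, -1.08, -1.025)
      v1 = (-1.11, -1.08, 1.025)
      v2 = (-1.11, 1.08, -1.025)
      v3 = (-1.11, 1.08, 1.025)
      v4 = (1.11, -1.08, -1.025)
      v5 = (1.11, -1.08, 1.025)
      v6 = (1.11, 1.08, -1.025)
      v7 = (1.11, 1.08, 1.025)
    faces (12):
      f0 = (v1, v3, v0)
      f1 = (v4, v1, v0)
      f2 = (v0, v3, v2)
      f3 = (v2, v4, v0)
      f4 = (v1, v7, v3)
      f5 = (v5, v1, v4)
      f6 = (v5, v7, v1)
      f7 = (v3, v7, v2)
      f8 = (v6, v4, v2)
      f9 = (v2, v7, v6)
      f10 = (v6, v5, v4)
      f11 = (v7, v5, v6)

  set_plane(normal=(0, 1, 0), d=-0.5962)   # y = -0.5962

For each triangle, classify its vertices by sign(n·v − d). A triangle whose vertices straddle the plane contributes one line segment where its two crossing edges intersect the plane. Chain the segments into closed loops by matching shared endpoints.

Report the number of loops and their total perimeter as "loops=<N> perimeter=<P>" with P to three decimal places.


Straddling triangles (8 of 12):
  (v1,v3,v0) [-+-] → (-1.11, -0.5962, 1.025)–(-1.11, -0.5962, -0.565838)  len=1.5908
  (v0,v3,v2) [-++] → (-1.11, -0.5962, -0.565838)–(-1.11, -0.5962, -1.025)  len=0.4592
  (v2,v4,v0) [+--] → (0.612761, -0.5962, -1.025)–(-1.11, -0.5962, -1.025)  len=1.7228
  (v1,v7,v3) [-++] → (-0.612761, -0.5962, 1.025)–(-1.11, -0.5962, 1.025)  len=0.4972
  (v5,v7,v1) [-+-] → (1.11, -0.5962, 1.025)–(-0.612761, -0.5962, 1.025)  len=1.7228
  (v6,v4,v2) [+-+] → (1.11, -0.5962, -1.025)–(0.612761, -0.5962, -1.025)  len=0.4972
  (v6,v5,v4) [+--] → (1.11, -0.5962, 0.565838)–(1.11, -0.5962, -1.025)  len=1.5908
  (v7,v5,v6) [+-+] → (1.11, -0.5962, 1.025)–(1.11, -0.5962, 0.565838)  len=0.4592

Chained into 1 loop(s):
  loop 1: 8 segments, perimeter = 8.5400
Total perimeter = 8.540

loops=1 perimeter=8.540


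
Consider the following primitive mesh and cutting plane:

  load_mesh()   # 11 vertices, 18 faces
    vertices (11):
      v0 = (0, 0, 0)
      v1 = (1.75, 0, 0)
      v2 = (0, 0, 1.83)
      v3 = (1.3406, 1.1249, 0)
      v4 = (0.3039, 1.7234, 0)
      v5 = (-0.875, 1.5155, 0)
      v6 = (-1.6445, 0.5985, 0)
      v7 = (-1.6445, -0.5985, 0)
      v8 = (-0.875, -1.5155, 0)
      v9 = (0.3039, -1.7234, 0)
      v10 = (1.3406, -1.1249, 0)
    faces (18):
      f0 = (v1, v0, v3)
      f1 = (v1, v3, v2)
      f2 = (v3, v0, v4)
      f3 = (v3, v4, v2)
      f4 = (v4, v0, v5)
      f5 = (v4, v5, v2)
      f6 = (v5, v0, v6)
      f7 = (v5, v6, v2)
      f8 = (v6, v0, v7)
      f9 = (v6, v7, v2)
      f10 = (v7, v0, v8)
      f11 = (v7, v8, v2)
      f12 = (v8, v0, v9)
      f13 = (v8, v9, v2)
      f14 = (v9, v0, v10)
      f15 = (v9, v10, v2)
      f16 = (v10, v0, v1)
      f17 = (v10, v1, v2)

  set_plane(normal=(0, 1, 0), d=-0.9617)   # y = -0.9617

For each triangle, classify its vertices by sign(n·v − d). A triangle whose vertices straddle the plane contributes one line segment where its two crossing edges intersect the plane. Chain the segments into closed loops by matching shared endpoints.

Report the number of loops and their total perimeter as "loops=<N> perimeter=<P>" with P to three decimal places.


Straddling triangles (8 of 18):
  (v7,v0,v8) [++-] → (-0.555254, -0.9617, 0)–(-1.33972, -0.9617, 0)  len=0.7845
  (v7,v8,v2) [+-+] → (-1.33972, -0.9617, 0)–(-0.555254, -0.9617, 0.668726)  len=1.0308
  (v8,v0,v9) [-+-] → (-0.555254, -0.9617, 0)–(0.169584, -0.9617, 0)  len=0.7248
  (v8,v9,v2) [--+] → (0.169584, -0.9617, 0.808815)–(-0.555254, -0.9617, 0.668726)  len=0.7383
  (v9,v0,v10) [-+-] → (0.169584, -0.9617, 0)–(1.14611, -0.9617, 0)  len=0.9765
  (v9,v10,v2) [--+] → (1.14611, -0.9617, 0.265496)–(0.169584, -0.9617, 0.808815)  len=1.1175
  (v10,v0,v1) [-++] → (1.14611, -0.9617, 0)–(1.4, -0.9617, 0)  len=0.2539
  (v10,v1,v2) [-++] → (1.4, -0.9617, 0)–(1.14611, -0.9617, 0.265496)  len=0.3674

Chained into 1 loop(s):
  loop 1: 8 segments, perimeter = 5.9936
Total perimeter = 5.994

loops=1 perimeter=5.994


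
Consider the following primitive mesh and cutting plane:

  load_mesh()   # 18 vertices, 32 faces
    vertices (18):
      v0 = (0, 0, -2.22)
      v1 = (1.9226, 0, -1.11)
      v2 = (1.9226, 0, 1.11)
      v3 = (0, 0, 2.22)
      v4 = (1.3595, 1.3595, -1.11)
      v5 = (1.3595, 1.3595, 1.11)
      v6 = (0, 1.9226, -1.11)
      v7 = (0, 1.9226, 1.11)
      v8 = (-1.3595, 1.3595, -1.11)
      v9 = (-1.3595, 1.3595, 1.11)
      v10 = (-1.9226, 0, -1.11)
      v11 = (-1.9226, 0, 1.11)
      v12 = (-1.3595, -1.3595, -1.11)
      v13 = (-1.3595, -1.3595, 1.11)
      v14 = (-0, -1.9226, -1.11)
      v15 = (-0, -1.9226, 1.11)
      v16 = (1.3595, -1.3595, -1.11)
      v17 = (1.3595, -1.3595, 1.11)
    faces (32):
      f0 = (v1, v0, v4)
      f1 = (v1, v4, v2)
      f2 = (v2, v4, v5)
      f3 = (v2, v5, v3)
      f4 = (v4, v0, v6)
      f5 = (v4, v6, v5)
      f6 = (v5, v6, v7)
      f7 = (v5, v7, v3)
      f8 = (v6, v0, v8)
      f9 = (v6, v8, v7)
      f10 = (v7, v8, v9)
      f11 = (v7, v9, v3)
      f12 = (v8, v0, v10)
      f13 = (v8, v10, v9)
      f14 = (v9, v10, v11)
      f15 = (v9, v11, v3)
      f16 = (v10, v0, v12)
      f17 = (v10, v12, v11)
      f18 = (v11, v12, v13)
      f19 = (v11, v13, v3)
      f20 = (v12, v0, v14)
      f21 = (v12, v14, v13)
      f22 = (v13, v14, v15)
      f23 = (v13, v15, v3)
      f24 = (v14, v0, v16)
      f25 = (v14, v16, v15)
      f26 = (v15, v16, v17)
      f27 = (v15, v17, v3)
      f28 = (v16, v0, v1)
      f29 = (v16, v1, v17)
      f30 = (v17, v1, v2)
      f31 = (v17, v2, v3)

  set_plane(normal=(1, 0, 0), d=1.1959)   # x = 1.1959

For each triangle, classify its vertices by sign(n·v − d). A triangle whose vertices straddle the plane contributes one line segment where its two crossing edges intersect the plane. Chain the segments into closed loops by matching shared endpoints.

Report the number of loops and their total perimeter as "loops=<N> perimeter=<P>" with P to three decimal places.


loops=1 perimeter=10.427

Straddling triangles (12 of 32):
  (v1,v0,v4) [+-+] → (1.1959, 0, -1.52956)–(1.1959, 1.1959, -1.24358)  len=1.2296
  (v2,v5,v3) [++-] → (1.1959, 1.1959, 1.24358)–(1.1959, 0, 1.52956)  len=1.2296
  (v4,v0,v6) [+--] → (1.1959, 1.1959, -1.24358)–(1.1959, 1.42726, -1.11)  len=0.2672
  (v4,v6,v5) [+-+] → (1.1959, 1.42726, -1.11)–(1.1959, 1.42726, 0.842849)  len=1.9528
  (v5,v6,v7) [+--] → (1.1959, 1.42726, 0.842849)–(1.1959, 1.42726, 1.11)  len=0.2672
  (v5,v7,v3) [+--] → (1.1959, 1.42726, 1.11)–(1.1959, 1.1959, 1.24358)  len=0.2672
  (v14,v0,v16) [--+] → (1.1959, -1.1959, -1.24358)–(1.1959, -1.42726, -1.11)  len=0.2672
  (v14,v16,v15) [-+-] → (1.1959, -1.42726, -1.11)–(1.1959, -1.42726, -0.842849)  len=0.2672
  (v15,v16,v17) [-++] → (1.1959, -1.42726, -0.842849)–(1.1959, -1.42726, 1.11)  len=1.9528
  (v15,v17,v3) [-+-] → (1.1959, -1.42726, 1.11)–(1.1959, -1.1959, 1.24358)  len=0.2672
  (v16,v0,v1) [+-+] → (1.1959, -1.1959, -1.24358)–(1.1959, 0, -1.52956)  len=1.2296
  (v17,v2,v3) [++-] → (1.1959, 0, 1.52956)–(1.1959, -1.1959, 1.24358)  len=1.2296

Chained into 1 loop(s):
  loop 1: 12 segments, perimeter = 10.4271
Total perimeter = 10.427
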